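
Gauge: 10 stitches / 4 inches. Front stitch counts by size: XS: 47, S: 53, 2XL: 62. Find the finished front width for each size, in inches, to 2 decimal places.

10/4 = 2.5 sts per in.
XS: 47 / 2.5 = 18.800 → 18.80 in.
S: 53 / 2.5 = 21.200 → 21.20 in.
2XL: 62 / 2.5 = 24.800 → 24.80 in.

XS 18.80 inches; S 21.20 inches; 2XL 24.80 inches.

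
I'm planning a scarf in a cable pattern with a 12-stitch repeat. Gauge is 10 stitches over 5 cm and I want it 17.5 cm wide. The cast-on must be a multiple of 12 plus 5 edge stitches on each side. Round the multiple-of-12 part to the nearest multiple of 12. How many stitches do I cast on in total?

CO 34 sts.

10 / 5 = 2 sts per cm.
17.5 × 2 = 35.00 sts.
Less 10 edge sts → 25.00 for the repeat.
Nearest multiple of 12: 24.
Add back 10 edge sts → 34.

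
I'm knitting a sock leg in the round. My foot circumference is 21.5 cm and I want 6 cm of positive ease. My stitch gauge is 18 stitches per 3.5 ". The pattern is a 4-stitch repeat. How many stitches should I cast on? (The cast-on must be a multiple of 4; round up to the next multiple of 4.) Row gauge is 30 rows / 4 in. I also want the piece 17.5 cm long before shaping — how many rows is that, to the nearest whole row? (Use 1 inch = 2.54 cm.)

Finished = 21.5 + 6 = 27.5 cm.
27.5 cm × 1/2.54 = 10.83 inches.
18/3.5 = 5.143 sts per in; 10.83 × 5.143 = 55.68 sts.
Next multiple of 4 → 56.
17.5 cm = 6.89 inches; × 7.5 = 51.67 → 52 rows.

Cast on 56 stitches; work 52 rows.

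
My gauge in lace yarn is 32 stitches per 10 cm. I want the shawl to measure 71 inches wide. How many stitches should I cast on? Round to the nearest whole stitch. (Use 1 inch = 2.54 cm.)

Cast on 577 stitches.

71 in = 180.34 cm.
32 stitches / 10 cm = 3.2 stitches per cm.
180.34 × 3.2 = 577.09 stitches.
Round to nearest → 577.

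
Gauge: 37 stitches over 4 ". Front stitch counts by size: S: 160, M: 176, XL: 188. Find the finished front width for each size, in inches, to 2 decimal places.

37/4 = 9.25 sts per in.
S: 160 / 9.25 = 17.297 → 17.30 in.
M: 176 / 9.25 = 19.027 → 19.03 in.
XL: 188 / 9.25 = 20.324 → 20.32 in.

S 17.30 inches; M 19.03 inches; XL 20.32 inches.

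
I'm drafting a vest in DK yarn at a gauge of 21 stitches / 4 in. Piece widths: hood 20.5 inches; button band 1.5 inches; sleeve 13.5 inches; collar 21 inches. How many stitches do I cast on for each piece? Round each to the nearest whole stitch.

Rate = 21/4 = 5.25 sts per in.
hood: 20.5 × 5.25 = 107.62 → 108.
button band: 1.5 × 5.25 = 7.88 → 8.
sleeve: 13.5 × 5.25 = 70.88 → 71.
collar: 21 × 5.25 = 110.25 → 110.

hood 108; button band 8; sleeve 71; collar 110.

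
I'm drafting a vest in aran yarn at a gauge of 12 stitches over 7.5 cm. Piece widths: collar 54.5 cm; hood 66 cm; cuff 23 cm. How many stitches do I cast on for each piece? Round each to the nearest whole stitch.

collar 87; hood 106; cuff 37.

Rate = 12/7.5 = 1.6 sts per cm.
collar: 54.5 × 1.6 = 87.20 → 87.
hood: 66 × 1.6 = 105.60 → 106.
cuff: 23 × 1.6 = 36.80 → 37.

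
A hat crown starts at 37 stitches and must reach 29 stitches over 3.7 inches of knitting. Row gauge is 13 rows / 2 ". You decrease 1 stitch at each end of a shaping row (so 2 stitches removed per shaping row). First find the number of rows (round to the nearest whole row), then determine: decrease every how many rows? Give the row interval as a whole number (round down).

Decrease every 6th row.

Rows = 3.7 × 6.5 = 24.1 → 24 rows.
Stitches to remove: 8 → 4 shaping rows (at 2 st each).
24 / 4 = 6.00 → every 6 rows.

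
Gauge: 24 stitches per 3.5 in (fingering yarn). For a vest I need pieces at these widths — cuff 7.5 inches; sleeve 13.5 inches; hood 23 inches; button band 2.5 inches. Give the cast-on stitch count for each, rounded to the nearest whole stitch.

Rate = 24/3.5 = 6.857 sts per in.
cuff: 7.5 × 6.857 = 51.43 → 51.
sleeve: 13.5 × 6.857 = 92.57 → 93.
hood: 23 × 6.857 = 157.71 → 158.
button band: 2.5 × 6.857 = 17.14 → 17.

cuff 51; sleeve 93; hood 158; button band 17.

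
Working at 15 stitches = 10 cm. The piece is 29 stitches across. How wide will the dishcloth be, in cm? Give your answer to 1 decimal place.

15 stitches / 10 cm = 1.5 stitches per cm.
29 / 1.5 = 19.33 cm.

19.3 cm.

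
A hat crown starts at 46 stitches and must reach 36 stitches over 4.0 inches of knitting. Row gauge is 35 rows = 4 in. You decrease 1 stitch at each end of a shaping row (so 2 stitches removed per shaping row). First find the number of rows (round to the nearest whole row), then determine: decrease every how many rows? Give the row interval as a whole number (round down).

Rows = 4.0 × 8.75 = 35.0 → 35 rows.
Stitches to remove: 10 → 5 shaping rows (at 2 st each).
35 / 5 = 7.00 → every 7 rows.

Decrease every 7th row.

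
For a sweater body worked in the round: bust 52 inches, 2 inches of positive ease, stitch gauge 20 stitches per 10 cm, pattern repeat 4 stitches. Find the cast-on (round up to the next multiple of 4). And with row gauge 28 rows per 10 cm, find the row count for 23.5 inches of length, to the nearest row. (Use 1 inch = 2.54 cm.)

Finished = 52 + 2 = 54 inches.
54 inches × 2.54 = 137.16 cm.
20/10 = 2 sts per cm; 137.16 × 2 = 274.32 sts.
Next multiple of 4 → 276.
23.5 inches = 59.69 cm; × 2.8 = 167.13 → 167 rows.

Cast on 276 stitches; work 167 rows.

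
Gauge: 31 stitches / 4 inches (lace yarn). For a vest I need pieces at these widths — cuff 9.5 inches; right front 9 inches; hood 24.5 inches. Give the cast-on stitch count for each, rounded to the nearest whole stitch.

cuff 74; right front 70; hood 190.

Rate = 31/4 = 7.75 sts per in.
cuff: 9.5 × 7.75 = 73.62 → 74.
right front: 9 × 7.75 = 69.75 → 70.
hood: 24.5 × 7.75 = 189.88 → 190.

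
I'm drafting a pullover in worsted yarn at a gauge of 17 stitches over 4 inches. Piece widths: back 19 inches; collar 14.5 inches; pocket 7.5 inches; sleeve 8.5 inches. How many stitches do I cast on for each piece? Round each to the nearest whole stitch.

Rate = 17/4 = 4.25 sts per in.
back: 19 × 4.25 = 80.75 → 81.
collar: 14.5 × 4.25 = 61.62 → 62.
pocket: 7.5 × 4.25 = 31.88 → 32.
sleeve: 8.5 × 4.25 = 36.12 → 36.

back 81; collar 62; pocket 32; sleeve 36.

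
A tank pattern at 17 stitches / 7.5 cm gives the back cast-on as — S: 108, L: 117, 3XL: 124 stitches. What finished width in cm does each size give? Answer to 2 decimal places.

17/7.5 = 2.267 sts per cm.
S: 108 / 2.267 = 47.647 → 47.65 cm.
L: 117 / 2.267 = 51.618 → 51.62 cm.
3XL: 124 / 2.267 = 54.706 → 54.71 cm.

S 47.65 cm; L 51.62 cm; 3XL 54.71 cm.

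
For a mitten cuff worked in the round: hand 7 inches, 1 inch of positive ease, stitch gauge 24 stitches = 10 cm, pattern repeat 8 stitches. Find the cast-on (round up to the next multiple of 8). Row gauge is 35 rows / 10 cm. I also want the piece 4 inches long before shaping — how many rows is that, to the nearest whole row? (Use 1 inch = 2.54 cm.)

Cast on 56 stitches; work 36 rows.

Finished = 7 + 1 = 8 inches.
8 inches × 2.54 = 20.32 cm.
24/10 = 2.4 sts per cm; 20.32 × 2.4 = 48.77 sts.
Next multiple of 8 → 56.
4 inches = 10.16 cm; × 3.5 = 35.56 → 36 rows.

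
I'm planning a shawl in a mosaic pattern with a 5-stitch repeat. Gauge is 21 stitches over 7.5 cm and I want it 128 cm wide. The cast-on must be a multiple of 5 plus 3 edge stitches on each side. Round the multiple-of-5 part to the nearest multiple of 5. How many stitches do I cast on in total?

21 / 7.5 = 2.8 sts per cm.
128 × 2.8 = 358.40 sts.
Less 6 edge sts → 352.40 for the repeat.
Nearest multiple of 5: 350.
Add back 6 edge sts → 356.

Cast on 356 stitches.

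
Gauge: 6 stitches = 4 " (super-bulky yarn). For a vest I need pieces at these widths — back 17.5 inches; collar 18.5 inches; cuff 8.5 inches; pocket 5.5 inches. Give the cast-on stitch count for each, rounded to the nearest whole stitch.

Rate = 6/4 = 1.5 sts per in.
back: 17.5 × 1.5 = 26.25 → 26.
collar: 18.5 × 1.5 = 27.75 → 28.
cuff: 8.5 × 1.5 = 12.75 → 13.
pocket: 5.5 × 1.5 = 8.25 → 8.

back 26; collar 28; cuff 13; pocket 8.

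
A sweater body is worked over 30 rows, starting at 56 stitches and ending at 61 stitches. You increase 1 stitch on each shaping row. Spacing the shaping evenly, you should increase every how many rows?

Increase every 6th row.

Stitches to add: |61 − 56| = 5.
Shaping rows needed: 5 / 1 = 5.
30 rows / 5 = every 6 rows.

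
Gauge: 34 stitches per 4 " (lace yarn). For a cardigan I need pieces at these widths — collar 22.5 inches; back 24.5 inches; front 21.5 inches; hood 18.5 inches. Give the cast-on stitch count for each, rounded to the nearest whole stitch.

Rate = 34/4 = 8.5 sts per in.
collar: 22.5 × 8.5 = 191.25 → 191.
back: 24.5 × 8.5 = 208.25 → 208.
front: 21.5 × 8.5 = 182.75 → 183.
hood: 18.5 × 8.5 = 157.25 → 157.

collar 191; back 208; front 183; hood 157.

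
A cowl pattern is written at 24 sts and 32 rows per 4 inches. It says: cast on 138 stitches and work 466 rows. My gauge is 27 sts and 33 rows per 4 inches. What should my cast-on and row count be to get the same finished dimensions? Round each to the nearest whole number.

Stitches: 138 × 27/24 = 155.25 → 155.
Rows: 466 × 33/32 = 480.56 → 481.

Cast on 155 stitches; work 481 rows.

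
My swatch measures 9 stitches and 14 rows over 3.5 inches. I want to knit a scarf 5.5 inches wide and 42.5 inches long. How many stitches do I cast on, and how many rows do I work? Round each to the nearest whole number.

Cast on 14 stitches and work 170 rows.

Stitch gauge = 9/3.5 = 2.571 sts/in; 5.5 × 2.571 = 14.14 → 14 sts.
Row gauge = 14/3.5 = 4 rows/in; 42.5 × 4 = 170.00 → 170 rows.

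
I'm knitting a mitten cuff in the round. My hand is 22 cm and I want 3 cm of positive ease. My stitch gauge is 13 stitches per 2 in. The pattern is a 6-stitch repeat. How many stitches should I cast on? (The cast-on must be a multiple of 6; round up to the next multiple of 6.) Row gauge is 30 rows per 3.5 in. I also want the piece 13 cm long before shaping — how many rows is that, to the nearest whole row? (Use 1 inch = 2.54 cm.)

Finished = 22 + 3 = 25 cm.
25 cm × 1/2.54 = 9.84 inches.
13/2 = 6.5 sts per in; 9.84 × 6.5 = 63.98 sts.
Next multiple of 6 → 66.
13 cm = 5.12 inches; × 8.571 = 43.87 → 44 rows.

Cast on 66 stitches; work 44 rows.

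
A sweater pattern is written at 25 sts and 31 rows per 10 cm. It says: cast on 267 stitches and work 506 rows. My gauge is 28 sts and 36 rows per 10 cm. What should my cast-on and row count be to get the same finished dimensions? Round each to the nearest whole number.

Cast on 299 stitches; work 588 rows.

Stitches: 267 × 28/25 = 299.04 → 299.
Rows: 506 × 36/31 = 587.61 → 588.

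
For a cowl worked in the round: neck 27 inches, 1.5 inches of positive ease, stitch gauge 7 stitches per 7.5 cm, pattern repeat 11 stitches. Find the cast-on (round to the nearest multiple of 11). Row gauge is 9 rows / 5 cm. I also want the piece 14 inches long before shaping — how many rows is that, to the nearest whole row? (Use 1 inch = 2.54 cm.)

Cast on 66 stitches; work 64 rows.

Finished = 27 + 1.5 = 28.5 inches.
28.5 inches × 2.54 = 72.39 cm.
7/7.5 = 0.933 sts per cm; 72.39 × 0.933 = 67.56 sts.
Nearest multiple of 11 → 66.
14 inches = 35.56 cm; × 1.8 = 64.01 → 64 rows.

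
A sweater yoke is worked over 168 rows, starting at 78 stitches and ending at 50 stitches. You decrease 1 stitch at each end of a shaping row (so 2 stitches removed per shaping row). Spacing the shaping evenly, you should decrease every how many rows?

Stitches to remove: |50 − 78| = 28.
Shaping rows needed: 28 / 2 = 14.
168 rows / 14 = every 12 rows.

Decrease every 12th row.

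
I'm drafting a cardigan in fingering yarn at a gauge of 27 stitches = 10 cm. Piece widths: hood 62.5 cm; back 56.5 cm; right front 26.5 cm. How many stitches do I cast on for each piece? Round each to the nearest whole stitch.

hood 169; back 153; right front 72.

Rate = 27/10 = 2.7 sts per cm.
hood: 62.5 × 2.7 = 168.75 → 169.
back: 56.5 × 2.7 = 152.55 → 153.
right front: 26.5 × 2.7 = 71.55 → 72.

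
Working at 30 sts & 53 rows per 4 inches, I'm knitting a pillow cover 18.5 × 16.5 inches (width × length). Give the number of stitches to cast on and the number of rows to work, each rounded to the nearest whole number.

Stitch gauge = 30/4 = 7.5 sts/in; 18.5 × 7.5 = 138.75 → 139 sts.
Row gauge = 53/4 = 13.25 rows/in; 16.5 × 13.25 = 218.62 → 219 rows.

Cast on 139 stitches and work 219 rows.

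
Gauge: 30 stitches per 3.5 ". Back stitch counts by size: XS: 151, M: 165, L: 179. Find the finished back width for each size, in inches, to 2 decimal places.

XS 17.62 inches; M 19.25 inches; L 20.88 inches.

30/3.5 = 8.571 sts per in.
XS: 151 / 8.571 = 17.617 → 17.62 in.
M: 165 / 8.571 = 19.250 → 19.25 in.
L: 179 / 8.571 = 20.883 → 20.88 in.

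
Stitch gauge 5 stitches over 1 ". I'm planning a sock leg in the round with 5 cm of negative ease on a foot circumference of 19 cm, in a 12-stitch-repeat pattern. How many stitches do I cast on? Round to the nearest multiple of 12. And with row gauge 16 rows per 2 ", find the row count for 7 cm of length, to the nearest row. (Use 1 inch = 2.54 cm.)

Finished = 19 − 5 = 14 cm.
14 cm × 1/2.54 = 5.51 inches.
5/1 = 5 sts per in; 5.51 × 5 = 27.56 sts.
Nearest multiple of 12 → 24.
7 cm = 2.76 inches; × 8 = 22.05 → 22 rows.

Cast on 24 stitches; work 22 rows.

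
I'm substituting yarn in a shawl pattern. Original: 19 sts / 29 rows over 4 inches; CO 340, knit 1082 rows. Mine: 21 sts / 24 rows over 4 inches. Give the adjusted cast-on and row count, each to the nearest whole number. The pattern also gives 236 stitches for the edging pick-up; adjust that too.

Cast on 376 stitches; work 895 rows; edging pick-up 261 stitches.

Stitches: 340 × 21/19 = 375.79 → 376.
Rows: 1082 × 24/29 = 895.45 → 895.
edging pick-up: 236 × 21/19 = 260.84 → 261.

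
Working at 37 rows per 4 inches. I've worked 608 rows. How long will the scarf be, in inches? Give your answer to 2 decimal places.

65.73 inches.

37 rows / 4 inch = 9.25 rows per inch.
608 / 9.25 = 65.730 inches.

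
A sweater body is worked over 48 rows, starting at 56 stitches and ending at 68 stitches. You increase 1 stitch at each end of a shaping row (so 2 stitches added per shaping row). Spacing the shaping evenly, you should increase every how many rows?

Increase every 8th row.

Stitches to add: |68 − 56| = 12.
Shaping rows needed: 12 / 2 = 6.
48 rows / 6 = every 8 rows.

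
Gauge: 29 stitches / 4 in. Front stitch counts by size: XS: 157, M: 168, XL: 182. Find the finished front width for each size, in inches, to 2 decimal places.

29/4 = 7.25 sts per in.
XS: 157 / 7.25 = 21.655 → 21.66 in.
M: 168 / 7.25 = 23.172 → 23.17 in.
XL: 182 / 7.25 = 25.103 → 25.10 in.

XS 21.66 inches; M 23.17 inches; XL 25.10 inches.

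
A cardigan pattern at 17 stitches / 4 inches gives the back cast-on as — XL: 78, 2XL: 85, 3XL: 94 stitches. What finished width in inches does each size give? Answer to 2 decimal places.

17/4 = 4.25 sts per in.
XL: 78 / 4.25 = 18.353 → 18.35 in.
2XL: 85 / 4.25 = 20.000 → 20.00 in.
3XL: 94 / 4.25 = 22.118 → 22.12 in.

XL 18.35 inches; 2XL 20.00 inches; 3XL 22.12 inches.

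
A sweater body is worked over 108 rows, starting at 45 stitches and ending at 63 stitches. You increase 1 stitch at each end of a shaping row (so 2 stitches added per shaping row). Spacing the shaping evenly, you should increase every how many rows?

Increase every 12th row.

Stitches to add: |63 − 45| = 18.
Shaping rows needed: 18 / 2 = 9.
108 rows / 9 = every 12 rows.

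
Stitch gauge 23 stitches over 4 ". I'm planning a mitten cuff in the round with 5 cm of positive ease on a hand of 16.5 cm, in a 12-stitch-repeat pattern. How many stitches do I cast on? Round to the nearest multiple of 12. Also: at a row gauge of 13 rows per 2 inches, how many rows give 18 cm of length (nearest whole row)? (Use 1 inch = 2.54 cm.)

Finished = 16.5 + 5 = 21.5 cm.
21.5 cm × 1/2.54 = 8.46 inches.
23/4 = 5.75 sts per in; 8.46 × 5.75 = 48.67 sts.
Nearest multiple of 12 → 48.
18 cm = 7.09 inches; × 6.5 = 46.06 → 46 rows.

Cast on 48 stitches; work 46 rows.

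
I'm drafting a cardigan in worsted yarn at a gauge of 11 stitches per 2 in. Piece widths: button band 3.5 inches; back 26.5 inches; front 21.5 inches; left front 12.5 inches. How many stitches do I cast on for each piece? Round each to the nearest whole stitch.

Rate = 11/2 = 5.5 sts per in.
button band: 3.5 × 5.5 = 19.25 → 19.
back: 26.5 × 5.5 = 145.75 → 146.
front: 21.5 × 5.5 = 118.25 → 118.
left front: 12.5 × 5.5 = 68.75 → 69.

button band 19; back 146; front 118; left front 69.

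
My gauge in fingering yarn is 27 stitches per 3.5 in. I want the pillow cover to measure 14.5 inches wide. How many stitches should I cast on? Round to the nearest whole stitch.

Cast on 112 stitches.

27 stitches / 3.5 in = 7.714 stitches per inch.
14.5 × 7.714 = 111.86 stitches.
Round to nearest → 112.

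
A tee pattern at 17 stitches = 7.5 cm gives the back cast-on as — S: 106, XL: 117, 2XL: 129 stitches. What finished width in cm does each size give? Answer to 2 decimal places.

S 46.76 cm; XL 51.62 cm; 2XL 56.91 cm.

17/7.5 = 2.267 sts per cm.
S: 106 / 2.267 = 46.765 → 46.76 cm.
XL: 117 / 2.267 = 51.618 → 51.62 cm.
2XL: 129 / 2.267 = 56.912 → 56.91 cm.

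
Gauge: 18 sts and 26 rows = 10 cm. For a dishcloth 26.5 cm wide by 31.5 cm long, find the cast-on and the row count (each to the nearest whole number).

Cast on 48 stitches and work 82 rows.

Stitch gauge = 18/10 = 1.8 sts/cm; 26.5 × 1.8 = 47.70 → 48 sts.
Row gauge = 26/10 = 2.6 rows/cm; 31.5 × 2.6 = 81.90 → 82 rows.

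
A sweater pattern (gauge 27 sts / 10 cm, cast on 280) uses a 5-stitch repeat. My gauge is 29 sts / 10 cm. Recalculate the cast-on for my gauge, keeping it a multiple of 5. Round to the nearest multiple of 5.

280 × 29 / 27 = 300.74.
Nearest multiple of 5: 300.

300 stitches.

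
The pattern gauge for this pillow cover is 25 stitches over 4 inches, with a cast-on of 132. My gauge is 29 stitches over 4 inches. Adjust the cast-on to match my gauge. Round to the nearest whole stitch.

Scale factor = 29 / 25 = 1.160.
132 × 29 / 25 = 153.12 sts.
→ 153 sts.

Cast on 153 stitches.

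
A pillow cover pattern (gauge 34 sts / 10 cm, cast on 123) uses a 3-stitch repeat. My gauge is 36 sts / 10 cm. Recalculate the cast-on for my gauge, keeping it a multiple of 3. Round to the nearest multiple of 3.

129 stitches.

123 × 36 / 34 = 130.24.
Nearest multiple of 3: 129.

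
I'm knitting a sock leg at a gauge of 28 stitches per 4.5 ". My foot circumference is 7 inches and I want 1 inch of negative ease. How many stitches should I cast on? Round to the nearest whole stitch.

Finished = 7 − 1 = 6 in.
28 / 4.5 = 6.222 sts per inch.
6.00 × 6.222 = 37.33 sts.
→ 37 sts.

37 stitches.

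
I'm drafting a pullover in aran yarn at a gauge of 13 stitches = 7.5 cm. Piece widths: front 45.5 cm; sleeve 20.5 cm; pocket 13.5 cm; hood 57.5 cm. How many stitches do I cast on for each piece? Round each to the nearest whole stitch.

front 79; sleeve 36; pocket 23; hood 100.

Rate = 13/7.5 = 1.733 sts per cm.
front: 45.5 × 1.733 = 78.87 → 79.
sleeve: 20.5 × 1.733 = 35.53 → 36.
pocket: 13.5 × 1.733 = 23.40 → 23.
hood: 57.5 × 1.733 = 99.67 → 100.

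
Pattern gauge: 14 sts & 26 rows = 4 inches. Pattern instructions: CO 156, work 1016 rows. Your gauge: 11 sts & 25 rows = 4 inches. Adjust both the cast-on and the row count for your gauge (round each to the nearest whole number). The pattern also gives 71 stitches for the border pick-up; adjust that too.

Stitches: 156 × 11/14 = 122.57 → 123.
Rows: 1016 × 25/26 = 976.92 → 977.
border pick-up: 71 × 11/14 = 55.79 → 56.

Cast on 123 stitches; work 977 rows; border pick-up 56 stitches.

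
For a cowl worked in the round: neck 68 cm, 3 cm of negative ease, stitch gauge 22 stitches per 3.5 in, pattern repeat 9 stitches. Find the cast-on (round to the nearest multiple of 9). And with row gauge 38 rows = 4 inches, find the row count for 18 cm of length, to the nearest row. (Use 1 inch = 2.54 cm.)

Cast on 162 stitches; work 67 rows.

Finished = 68 − 3 = 65 cm.
65 cm × 1/2.54 = 25.59 inches.
22/3.5 = 6.286 sts per in; 25.59 × 6.286 = 160.85 sts.
Nearest multiple of 9 → 162.
18 cm = 7.09 inches; × 9.5 = 67.32 → 67 rows.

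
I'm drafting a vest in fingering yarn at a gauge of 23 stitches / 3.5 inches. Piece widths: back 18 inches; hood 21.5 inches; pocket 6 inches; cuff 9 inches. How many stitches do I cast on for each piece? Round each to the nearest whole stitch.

Rate = 23/3.5 = 6.571 sts per in.
back: 18 × 6.571 = 118.29 → 118.
hood: 21.5 × 6.571 = 141.29 → 141.
pocket: 6 × 6.571 = 39.43 → 39.
cuff: 9 × 6.571 = 59.14 → 59.

back 118; hood 141; pocket 39; cuff 59.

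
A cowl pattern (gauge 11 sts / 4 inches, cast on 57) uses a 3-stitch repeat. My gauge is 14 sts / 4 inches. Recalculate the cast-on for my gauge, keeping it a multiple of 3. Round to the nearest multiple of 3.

57 × 14 / 11 = 72.55.
Nearest multiple of 3: 72.

CO 72 sts.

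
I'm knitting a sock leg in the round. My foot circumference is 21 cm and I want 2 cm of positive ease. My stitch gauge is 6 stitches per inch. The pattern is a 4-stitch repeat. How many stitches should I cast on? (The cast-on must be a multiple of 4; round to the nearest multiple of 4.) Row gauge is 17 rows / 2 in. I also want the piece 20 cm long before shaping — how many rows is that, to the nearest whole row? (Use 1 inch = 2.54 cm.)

Cast on 56 stitches; work 67 rows.

Finished = 21 + 2 = 23 cm.
23 cm × 1/2.54 = 9.06 inches.
6/1 = 6 sts per in; 9.06 × 6 = 54.33 sts.
Nearest multiple of 4 → 56.
20 cm = 7.87 inches; × 8.5 = 66.93 → 67 rows.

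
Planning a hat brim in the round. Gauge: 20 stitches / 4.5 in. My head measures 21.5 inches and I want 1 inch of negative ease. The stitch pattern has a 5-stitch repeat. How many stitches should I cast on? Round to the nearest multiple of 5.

Finished = 21.5 − 1 = 20.5 inches.
20 / 4.5 = 4.444 sts/in.
20.5 × 4.444 = 91.11 sts.
Nearest multiple of 5: 90.

90 stitches.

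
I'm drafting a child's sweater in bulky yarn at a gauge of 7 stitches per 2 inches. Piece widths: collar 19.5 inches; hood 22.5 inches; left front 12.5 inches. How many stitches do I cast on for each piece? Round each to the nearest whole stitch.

Rate = 7/2 = 3.5 sts per in.
collar: 19.5 × 3.5 = 68.25 → 68.
hood: 22.5 × 3.5 = 78.75 → 79.
left front: 12.5 × 3.5 = 43.75 → 44.

collar 68; hood 79; left front 44.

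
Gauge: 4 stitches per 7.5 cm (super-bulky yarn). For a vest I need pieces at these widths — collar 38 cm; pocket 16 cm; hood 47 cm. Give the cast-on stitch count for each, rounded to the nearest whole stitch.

Rate = 4/7.5 = 0.533 sts per cm.
collar: 38 × 0.533 = 20.27 → 20.
pocket: 16 × 0.533 = 8.53 → 9.
hood: 47 × 0.533 = 25.07 → 25.

collar 20; pocket 9; hood 25.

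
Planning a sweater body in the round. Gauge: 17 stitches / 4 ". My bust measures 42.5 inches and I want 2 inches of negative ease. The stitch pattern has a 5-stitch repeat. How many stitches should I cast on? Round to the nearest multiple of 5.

Cast on 170 stitches.

Finished = 42.5 − 2 = 40.5 inches.
17 / 4 = 4.25 sts/in.
40.5 × 4.25 = 172.12 sts.
Nearest multiple of 5: 170.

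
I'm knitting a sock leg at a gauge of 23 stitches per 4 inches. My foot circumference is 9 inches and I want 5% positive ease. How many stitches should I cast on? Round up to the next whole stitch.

CO 55 sts.

Finished = 9 × 1.05 = 9.45 in.
23 / 4 = 5.75 sts per inch.
9.45 × 5.75 = 54.34 sts.
→ 55 sts.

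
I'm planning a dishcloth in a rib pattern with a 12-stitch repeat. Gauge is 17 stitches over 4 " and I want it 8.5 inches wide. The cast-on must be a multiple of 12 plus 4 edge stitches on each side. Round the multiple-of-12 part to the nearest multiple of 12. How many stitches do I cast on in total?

17 / 4 = 4.25 sts per inch.
8.5 × 4.25 = 36.12 sts.
Less 8 edge sts → 28.12 for the repeat.
Nearest multiple of 12: 24.
Add back 8 edge sts → 32.

CO 32 sts.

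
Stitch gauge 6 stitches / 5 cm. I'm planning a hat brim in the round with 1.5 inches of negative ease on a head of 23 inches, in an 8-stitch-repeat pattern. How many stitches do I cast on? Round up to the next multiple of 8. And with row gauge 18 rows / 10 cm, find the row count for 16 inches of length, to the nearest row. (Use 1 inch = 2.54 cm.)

Cast on 72 stitches; work 73 rows.

Finished = 23 − 1.5 = 21.5 inches.
21.5 inches × 2.54 = 54.61 cm.
6/5 = 1.2 sts per cm; 54.61 × 1.2 = 65.53 sts.
Next multiple of 8 → 72.
16 inches = 40.64 cm; × 1.8 = 73.15 → 73 rows.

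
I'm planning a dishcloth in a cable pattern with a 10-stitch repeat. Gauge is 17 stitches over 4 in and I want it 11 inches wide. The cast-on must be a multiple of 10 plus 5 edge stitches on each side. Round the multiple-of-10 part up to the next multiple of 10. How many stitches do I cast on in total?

50 stitches.

17 / 4 = 4.25 sts per inch.
11 × 4.25 = 46.75 sts.
Less 10 edge sts → 36.75 for the repeat.
Next multiple of 10: 40.
Add back 10 edge sts → 50.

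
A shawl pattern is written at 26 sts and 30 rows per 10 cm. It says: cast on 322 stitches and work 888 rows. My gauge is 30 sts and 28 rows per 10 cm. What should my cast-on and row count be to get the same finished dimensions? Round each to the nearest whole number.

Cast on 372 stitches; work 829 rows.

Stitches: 322 × 30/26 = 371.54 → 372.
Rows: 888 × 28/30 = 828.80 → 829.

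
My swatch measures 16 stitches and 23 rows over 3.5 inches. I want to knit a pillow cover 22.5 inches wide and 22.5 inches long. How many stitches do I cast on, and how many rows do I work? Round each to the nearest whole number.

Cast on 103 stitches and work 148 rows.

Stitch gauge = 16/3.5 = 4.571 sts/in; 22.5 × 4.571 = 102.86 → 103 sts.
Row gauge = 23/3.5 = 6.571 rows/in; 22.5 × 6.571 = 147.86 → 148 rows.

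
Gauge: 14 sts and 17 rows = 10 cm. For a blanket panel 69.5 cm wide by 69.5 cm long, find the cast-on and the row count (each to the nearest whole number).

Cast on 97 stitches and work 118 rows.

Stitch gauge = 14/10 = 1.4 sts/cm; 69.5 × 1.4 = 97.30 → 97 sts.
Row gauge = 17/10 = 1.7 rows/cm; 69.5 × 1.7 = 118.15 → 118 rows.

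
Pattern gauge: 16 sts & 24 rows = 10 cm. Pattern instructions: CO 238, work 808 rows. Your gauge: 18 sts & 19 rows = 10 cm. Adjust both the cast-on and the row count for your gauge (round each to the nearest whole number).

Stitches: 238 × 18/16 = 267.75 → 268.
Rows: 808 × 19/24 = 639.67 → 640.

Cast on 268 stitches; work 640 rows.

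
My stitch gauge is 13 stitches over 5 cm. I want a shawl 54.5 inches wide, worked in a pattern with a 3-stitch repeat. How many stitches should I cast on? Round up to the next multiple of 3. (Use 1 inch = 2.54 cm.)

CO 360 sts.

54.5 in = 54.5 × 2.54 = 138.43 cm.
13 / 5 = 2.6 sts/cm.
138.43 × 2.6 = 359.92 sts.
→ 360.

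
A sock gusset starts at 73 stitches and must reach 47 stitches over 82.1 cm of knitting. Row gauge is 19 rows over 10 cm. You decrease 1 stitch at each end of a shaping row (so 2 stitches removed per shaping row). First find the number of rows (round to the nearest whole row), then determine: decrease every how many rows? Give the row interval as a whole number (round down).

Decrease every 12th row.

Rows = 82.1 × 1.9 = 156.0 → 156 rows.
Stitches to remove: 26 → 13 shaping rows (at 2 st each).
156 / 13 = 12.00 → every 12 rows.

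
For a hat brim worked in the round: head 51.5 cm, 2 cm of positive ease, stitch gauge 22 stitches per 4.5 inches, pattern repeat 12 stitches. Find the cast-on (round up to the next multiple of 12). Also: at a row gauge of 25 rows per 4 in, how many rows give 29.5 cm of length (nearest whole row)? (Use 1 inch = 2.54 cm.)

Cast on 108 stitches; work 73 rows.

Finished = 51.5 + 2 = 53.5 cm.
53.5 cm × 1/2.54 = 21.06 inches.
22/4.5 = 4.889 sts per in; 21.06 × 4.889 = 102.97 sts.
Next multiple of 12 → 108.
29.5 cm = 11.61 inches; × 6.25 = 72.59 → 73 rows.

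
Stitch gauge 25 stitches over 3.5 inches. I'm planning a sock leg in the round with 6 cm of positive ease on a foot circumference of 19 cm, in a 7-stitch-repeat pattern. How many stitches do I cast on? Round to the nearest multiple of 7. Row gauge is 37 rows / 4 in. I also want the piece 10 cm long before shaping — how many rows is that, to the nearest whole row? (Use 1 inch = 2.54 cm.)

Finished = 19 + 6 = 25 cm.
25 cm × 1/2.54 = 9.84 inches.
25/3.5 = 7.143 sts per in; 9.84 × 7.143 = 70.30 sts.
Nearest multiple of 7 → 70.
10 cm = 3.94 inches; × 9.25 = 36.42 → 36 rows.

Cast on 70 stitches; work 36 rows.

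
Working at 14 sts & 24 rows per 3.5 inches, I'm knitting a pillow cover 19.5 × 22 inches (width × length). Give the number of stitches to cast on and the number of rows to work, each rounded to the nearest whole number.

Cast on 78 stitches and work 151 rows.

Stitch gauge = 14/3.5 = 4 sts/in; 19.5 × 4 = 78.00 → 78 sts.
Row gauge = 24/3.5 = 6.857 rows/in; 22 × 6.857 = 150.86 → 151 rows.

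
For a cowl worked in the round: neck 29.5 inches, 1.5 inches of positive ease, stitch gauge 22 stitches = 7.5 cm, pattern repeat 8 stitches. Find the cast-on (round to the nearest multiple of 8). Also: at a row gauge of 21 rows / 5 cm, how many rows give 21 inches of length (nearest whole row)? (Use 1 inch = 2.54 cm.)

Cast on 232 stitches; work 224 rows.

Finished = 29.5 + 1.5 = 31 inches.
31 inches × 2.54 = 78.74 cm.
22/7.5 = 2.933 sts per cm; 78.74 × 2.933 = 230.97 sts.
Nearest multiple of 8 → 232.
21 inches = 53.34 cm; × 4.2 = 224.03 → 224 rows.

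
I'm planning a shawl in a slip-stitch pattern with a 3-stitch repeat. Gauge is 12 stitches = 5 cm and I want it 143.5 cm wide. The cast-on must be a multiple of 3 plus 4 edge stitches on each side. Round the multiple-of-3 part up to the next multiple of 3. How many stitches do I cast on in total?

CO 347 sts.

12 / 5 = 2.4 sts per cm.
143.5 × 2.4 = 344.40 sts.
Less 8 edge sts → 336.40 for the repeat.
Next multiple of 3: 339.
Add back 8 edge sts → 347.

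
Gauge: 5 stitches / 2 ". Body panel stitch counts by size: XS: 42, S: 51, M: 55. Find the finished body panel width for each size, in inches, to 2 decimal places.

5/2 = 2.5 sts per in.
XS: 42 / 2.5 = 16.800 → 16.80 in.
S: 51 / 2.5 = 20.400 → 20.40 in.
M: 55 / 2.5 = 22.000 → 22.00 in.

XS 16.80 inches; S 20.40 inches; M 22.00 inches.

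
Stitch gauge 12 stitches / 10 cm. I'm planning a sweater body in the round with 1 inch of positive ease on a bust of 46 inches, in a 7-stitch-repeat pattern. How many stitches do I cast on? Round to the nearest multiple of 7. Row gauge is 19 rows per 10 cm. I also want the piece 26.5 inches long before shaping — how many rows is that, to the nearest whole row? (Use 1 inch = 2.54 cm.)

Cast on 140 stitches; work 128 rows.

Finished = 46 + 1 = 47 inches.
47 inches × 2.54 = 119.38 cm.
12/10 = 1.2 sts per cm; 119.38 × 1.2 = 143.26 sts.
Nearest multiple of 7 → 140.
26.5 inches = 67.31 cm; × 1.9 = 127.89 → 128 rows.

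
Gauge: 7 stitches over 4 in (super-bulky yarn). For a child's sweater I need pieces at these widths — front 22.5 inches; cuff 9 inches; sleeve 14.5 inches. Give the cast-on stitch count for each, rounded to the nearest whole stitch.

Rate = 7/4 = 1.75 sts per in.
front: 22.5 × 1.75 = 39.38 → 39.
cuff: 9 × 1.75 = 15.75 → 16.
sleeve: 14.5 × 1.75 = 25.38 → 25.

front 39; cuff 16; sleeve 25.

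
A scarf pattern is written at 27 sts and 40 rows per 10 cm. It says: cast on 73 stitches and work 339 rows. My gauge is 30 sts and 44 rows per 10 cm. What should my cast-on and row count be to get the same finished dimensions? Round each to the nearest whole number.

Stitches: 73 × 30/27 = 81.11 → 81.
Rows: 339 × 44/40 = 372.90 → 373.

Cast on 81 stitches; work 373 rows.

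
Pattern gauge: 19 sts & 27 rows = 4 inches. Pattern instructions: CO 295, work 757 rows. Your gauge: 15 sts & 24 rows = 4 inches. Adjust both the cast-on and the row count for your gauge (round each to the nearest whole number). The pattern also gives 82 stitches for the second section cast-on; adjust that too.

Cast on 233 stitches; work 673 rows; second section cast-on 65 stitches.

Stitches: 295 × 15/19 = 232.89 → 233.
Rows: 757 × 24/27 = 672.89 → 673.
second section cast-on: 82 × 15/19 = 64.74 → 65.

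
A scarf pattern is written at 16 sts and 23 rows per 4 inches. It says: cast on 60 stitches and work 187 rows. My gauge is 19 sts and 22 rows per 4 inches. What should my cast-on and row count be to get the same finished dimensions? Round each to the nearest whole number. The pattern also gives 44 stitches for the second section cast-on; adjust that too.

Stitches: 60 × 19/16 = 71.25 → 71.
Rows: 187 × 22/23 = 178.87 → 179.
second section cast-on: 44 × 19/16 = 52.25 → 52.

Cast on 71 stitches; work 179 rows; second section cast-on 52 stitches.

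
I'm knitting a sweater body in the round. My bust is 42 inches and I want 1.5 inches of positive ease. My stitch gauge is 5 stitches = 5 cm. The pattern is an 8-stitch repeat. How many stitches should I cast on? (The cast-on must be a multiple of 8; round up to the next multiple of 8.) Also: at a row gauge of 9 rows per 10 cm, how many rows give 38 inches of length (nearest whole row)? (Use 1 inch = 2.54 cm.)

Cast on 112 stitches; work 87 rows.

Finished = 42 + 1.5 = 43.5 inches.
43.5 inches × 2.54 = 110.49 cm.
5/5 = 1 sts per cm; 110.49 × 1 = 110.49 sts.
Next multiple of 8 → 112.
38 inches = 96.52 cm; × 0.9 = 86.87 → 87 rows.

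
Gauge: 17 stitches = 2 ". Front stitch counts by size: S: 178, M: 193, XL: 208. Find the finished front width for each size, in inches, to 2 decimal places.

S 20.94 inches; M 22.71 inches; XL 24.47 inches.

17/2 = 8.5 sts per in.
S: 178 / 8.5 = 20.941 → 20.94 in.
M: 193 / 8.5 = 22.706 → 22.71 in.
XL: 208 / 8.5 = 24.471 → 24.47 in.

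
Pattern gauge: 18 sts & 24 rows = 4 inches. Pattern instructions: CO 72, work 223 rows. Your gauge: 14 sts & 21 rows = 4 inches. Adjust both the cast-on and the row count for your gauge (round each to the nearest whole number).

Stitches: 72 × 14/18 = 56.00 → 56.
Rows: 223 × 21/24 = 195.12 → 195.

Cast on 56 stitches; work 195 rows.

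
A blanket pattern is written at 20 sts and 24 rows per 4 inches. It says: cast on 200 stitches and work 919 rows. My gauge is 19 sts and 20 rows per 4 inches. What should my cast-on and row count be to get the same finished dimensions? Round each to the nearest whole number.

Stitches: 200 × 19/20 = 190.00 → 190.
Rows: 919 × 20/24 = 765.83 → 766.

Cast on 190 stitches; work 766 rows.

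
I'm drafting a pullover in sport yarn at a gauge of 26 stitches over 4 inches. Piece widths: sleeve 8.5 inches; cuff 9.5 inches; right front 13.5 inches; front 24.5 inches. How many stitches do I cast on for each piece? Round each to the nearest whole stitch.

Rate = 26/4 = 6.5 sts per in.
sleeve: 8.5 × 6.5 = 55.25 → 55.
cuff: 9.5 × 6.5 = 61.75 → 62.
right front: 13.5 × 6.5 = 87.75 → 88.
front: 24.5 × 6.5 = 159.25 → 159.

sleeve 55; cuff 62; right front 88; front 159.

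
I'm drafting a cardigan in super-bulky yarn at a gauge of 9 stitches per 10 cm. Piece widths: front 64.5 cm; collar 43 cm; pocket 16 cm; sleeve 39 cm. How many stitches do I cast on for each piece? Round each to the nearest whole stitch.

front 58; collar 39; pocket 14; sleeve 35.

Rate = 9/10 = 0.9 sts per cm.
front: 64.5 × 0.9 = 58.05 → 58.
collar: 43 × 0.9 = 38.70 → 39.
pocket: 16 × 0.9 = 14.40 → 14.
sleeve: 39 × 0.9 = 35.10 → 35.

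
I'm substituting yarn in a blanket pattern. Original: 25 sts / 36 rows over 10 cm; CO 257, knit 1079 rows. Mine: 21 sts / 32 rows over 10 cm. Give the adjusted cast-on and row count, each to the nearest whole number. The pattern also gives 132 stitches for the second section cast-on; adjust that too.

Cast on 216 stitches; work 959 rows; second section cast-on 111 stitches.

Stitches: 257 × 21/25 = 215.88 → 216.
Rows: 1079 × 32/36 = 959.11 → 959.
second section cast-on: 132 × 21/25 = 110.88 → 111.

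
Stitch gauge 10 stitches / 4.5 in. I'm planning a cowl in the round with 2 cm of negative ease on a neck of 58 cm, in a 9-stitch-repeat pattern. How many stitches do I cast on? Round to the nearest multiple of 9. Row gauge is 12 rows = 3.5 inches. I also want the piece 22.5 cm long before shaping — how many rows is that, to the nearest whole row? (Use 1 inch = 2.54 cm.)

Finished = 58 − 2 = 56 cm.
56 cm × 1/2.54 = 22.05 inches.
10/4.5 = 2.222 sts per in; 22.05 × 2.222 = 48.99 sts.
Nearest multiple of 9 → 45.
22.5 cm = 8.86 inches; × 3.429 = 30.37 → 30 rows.

Cast on 45 stitches; work 30 rows.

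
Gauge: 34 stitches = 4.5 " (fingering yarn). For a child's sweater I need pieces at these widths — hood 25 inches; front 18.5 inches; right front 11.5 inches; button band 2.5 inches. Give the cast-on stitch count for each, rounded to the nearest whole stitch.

Rate = 34/4.5 = 7.556 sts per in.
hood: 25 × 7.556 = 188.89 → 189.
front: 18.5 × 7.556 = 139.78 → 140.
right front: 11.5 × 7.556 = 86.89 → 87.
button band: 2.5 × 7.556 = 18.89 → 19.

hood 189; front 140; right front 87; button band 19.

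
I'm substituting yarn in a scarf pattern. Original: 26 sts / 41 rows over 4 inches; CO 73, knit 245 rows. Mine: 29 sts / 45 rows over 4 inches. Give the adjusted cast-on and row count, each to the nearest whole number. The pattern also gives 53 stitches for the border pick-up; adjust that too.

Cast on 81 stitches; work 269 rows; border pick-up 59 stitches.

Stitches: 73 × 29/26 = 81.42 → 81.
Rows: 245 × 45/41 = 268.90 → 269.
border pick-up: 53 × 29/26 = 59.12 → 59.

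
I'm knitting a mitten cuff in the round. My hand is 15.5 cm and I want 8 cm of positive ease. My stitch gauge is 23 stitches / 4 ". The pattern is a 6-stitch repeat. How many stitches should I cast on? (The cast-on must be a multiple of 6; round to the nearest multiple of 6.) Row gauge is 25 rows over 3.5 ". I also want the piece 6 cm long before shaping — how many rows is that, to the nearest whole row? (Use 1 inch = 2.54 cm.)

Finished = 15.5 + 8 = 23.5 cm.
23.5 cm × 1/2.54 = 9.25 inches.
23/4 = 5.75 sts per in; 9.25 × 5.75 = 53.20 sts.
Nearest multiple of 6 → 54.
6 cm = 2.36 inches; × 7.143 = 16.87 → 17 rows.

Cast on 54 stitches; work 17 rows.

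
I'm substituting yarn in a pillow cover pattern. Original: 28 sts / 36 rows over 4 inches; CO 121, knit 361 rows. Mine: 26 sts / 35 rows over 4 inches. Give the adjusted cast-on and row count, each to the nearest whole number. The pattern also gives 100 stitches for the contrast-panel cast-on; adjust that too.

Stitches: 121 × 26/28 = 112.36 → 112.
Rows: 361 × 35/36 = 350.97 → 351.
contrast-panel cast-on: 100 × 26/28 = 92.86 → 93.

Cast on 112 stitches; work 351 rows; contrast-panel cast-on 93 stitches.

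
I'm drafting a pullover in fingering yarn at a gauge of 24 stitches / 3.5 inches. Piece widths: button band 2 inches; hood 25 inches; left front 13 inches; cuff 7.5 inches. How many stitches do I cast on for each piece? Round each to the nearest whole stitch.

Rate = 24/3.5 = 6.857 sts per in.
button band: 2 × 6.857 = 13.71 → 14.
hood: 25 × 6.857 = 171.43 → 171.
left front: 13 × 6.857 = 89.14 → 89.
cuff: 7.5 × 6.857 = 51.43 → 51.

button band 14; hood 171; left front 89; cuff 51.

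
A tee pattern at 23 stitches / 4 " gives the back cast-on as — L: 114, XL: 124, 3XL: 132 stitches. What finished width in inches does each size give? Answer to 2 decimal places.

L 19.83 inches; XL 21.57 inches; 3XL 22.96 inches.

23/4 = 5.75 sts per in.
L: 114 / 5.75 = 19.826 → 19.83 in.
XL: 124 / 5.75 = 21.565 → 21.57 in.
3XL: 132 / 5.75 = 22.957 → 22.96 in.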